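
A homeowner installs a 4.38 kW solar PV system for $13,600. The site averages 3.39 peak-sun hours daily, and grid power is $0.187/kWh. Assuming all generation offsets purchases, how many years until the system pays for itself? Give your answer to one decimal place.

Daily generation = 4.38 kW × 3.39 h = 14.85 kWh
Annual generation = 14.85 × 365 = 5419.6 kWh
Annual savings = 5419.6 × $0.187 = $1,013.46
Payback = $13,600 / $1,013.46 = 13.4 years

13.4 years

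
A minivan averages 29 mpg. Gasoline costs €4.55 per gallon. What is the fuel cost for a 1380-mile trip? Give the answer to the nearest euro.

€217

Fuel = 1380 mi / 29 mpg = 47.59 gal
Cost = 47.59 gal × €4.55/gal = €216.52 ≈ €217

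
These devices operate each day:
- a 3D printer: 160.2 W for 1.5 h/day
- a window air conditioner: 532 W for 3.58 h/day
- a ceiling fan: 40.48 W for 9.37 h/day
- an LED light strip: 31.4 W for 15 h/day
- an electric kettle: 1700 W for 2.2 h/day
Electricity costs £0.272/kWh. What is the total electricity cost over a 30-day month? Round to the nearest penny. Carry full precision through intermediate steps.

£54.96

3D printer: 160.2 W × 1.5 h × 30 d = 7,209 Wh = 7.209 kWh
window air conditioner: 532 W × 3.58 h × 30 d = 57,137 Wh = 57.14 kWh
ceiling fan: 40.48 W × 9.37 h × 30 d = 11,379 Wh = 11.38 kWh
LED light strip: 31.4 W × 15 h × 30 d = 14,130 Wh = 14.13 kWh
electric kettle: 1700 W × 2.2 h × 30 d = 112,200 Wh = 112.2 kWh
Total energy = 7.209 + 57.14 + 11.38 + 14.13 + 112.2 = 202.1 kWh
Cost = 202.1 kWh × £0.272 = £54.96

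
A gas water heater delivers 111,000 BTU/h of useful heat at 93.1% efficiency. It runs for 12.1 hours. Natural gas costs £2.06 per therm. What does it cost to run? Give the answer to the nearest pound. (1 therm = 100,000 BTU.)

£30

Heat delivered = 111,000 BTU/h × 12.1 h = 1,343,100 BTU
Gas input = 1,343,100 / 0.931 = 1,442,642 BTU
= 1,442,642 / 100,000 = 14.43 therm
Cost = 14.43 × £2.06/therm = £29.72 ≈ £30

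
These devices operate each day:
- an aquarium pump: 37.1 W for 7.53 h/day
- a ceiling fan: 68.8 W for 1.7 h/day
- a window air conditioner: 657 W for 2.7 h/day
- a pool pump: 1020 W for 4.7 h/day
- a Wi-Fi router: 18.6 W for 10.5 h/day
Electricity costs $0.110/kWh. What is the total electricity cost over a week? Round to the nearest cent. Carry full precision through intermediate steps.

aquarium pump: 37.1 W × 7.53 h × 7 d = 1,956 Wh = 1.956 kWh
ceiling fan: 68.8 W × 1.7 h × 7 d = 819 Wh = 0.8187 kWh
window air conditioner: 657 W × 2.7 h × 7 d = 12,417 Wh = 12.42 kWh
pool pump: 1020 W × 4.7 h × 7 d = 33,558 Wh = 33.56 kWh
Wi-Fi router: 18.6 W × 10.5 h × 7 d = 1,367 Wh = 1.367 kWh
Total energy = 1.956 + 0.8187 + 12.42 + 33.56 + 1.367 = 50.12 kWh
Cost = 50.12 kWh × $0.110 = $5.51

$5.51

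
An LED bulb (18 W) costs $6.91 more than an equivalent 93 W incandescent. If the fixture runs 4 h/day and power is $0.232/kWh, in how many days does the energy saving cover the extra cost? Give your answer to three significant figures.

Power saved = 93 − 18 = 75 W
Daily energy saved = 75 W × 4 h = 300 Wh = 0.3 kWh
Daily savings = 0.3 × $0.232 = $0.0696
Payback = $6.91 / $0.0696 per day = 99.28 days

99.3 days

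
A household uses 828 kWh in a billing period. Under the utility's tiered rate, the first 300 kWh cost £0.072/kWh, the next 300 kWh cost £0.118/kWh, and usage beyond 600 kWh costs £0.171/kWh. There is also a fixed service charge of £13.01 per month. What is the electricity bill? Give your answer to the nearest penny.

First 300 kWh × £0.072 = £21.60
Next 300 kWh × £0.118 = £35.40
Remaining 228 kWh × £0.171 = £38.99
Energy charge = £95.99; + service £13.01 = £109.00

£109.00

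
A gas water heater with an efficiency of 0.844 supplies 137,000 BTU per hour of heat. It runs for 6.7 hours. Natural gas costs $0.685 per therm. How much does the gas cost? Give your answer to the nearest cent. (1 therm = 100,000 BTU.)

$7.45

Heat delivered = 137,000 BTU/h × 6.7 h = 917,900 BTU
Gas input = 917,900 / 0.844 = 1,087,559 BTU
= 1,087,559 / 100,000 = 10.88 therm
Cost = 10.88 × $0.685/therm = $7.45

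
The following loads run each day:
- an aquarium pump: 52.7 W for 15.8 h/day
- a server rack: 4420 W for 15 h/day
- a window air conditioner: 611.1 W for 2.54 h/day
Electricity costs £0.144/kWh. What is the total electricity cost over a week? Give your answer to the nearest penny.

aquarium pump: 52.7 W × 15.8 h × 7 d = 5,829 Wh = 5.829 kWh
server rack: 4420 W × 15 h × 7 d = 464,100 Wh = 464.1 kWh
window air conditioner: 611.1 W × 2.54 h × 7 d = 10,865 Wh = 10.87 kWh
Total energy = 5.829 + 464.1 + 10.87 = 480.8 kWh
Cost = 480.8 kWh × £0.144 = £69.23

£69.23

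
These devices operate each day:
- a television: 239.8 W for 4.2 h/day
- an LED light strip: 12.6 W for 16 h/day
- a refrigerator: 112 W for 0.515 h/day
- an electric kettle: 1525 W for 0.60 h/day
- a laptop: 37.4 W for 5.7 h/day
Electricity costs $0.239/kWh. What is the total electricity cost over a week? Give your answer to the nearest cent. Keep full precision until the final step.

$4.01

television: 239.8 W × 4.2 h × 7 d = 7,050 Wh = 7.05 kWh
LED light strip: 12.6 W × 16 h × 7 d = 1,411 Wh = 1.411 kWh
refrigerator: 112 W × 0.515 h × 7 d = 404 Wh = 0.4038 kWh
electric kettle: 1525 W × 0.60 h × 7 d = 6,405 Wh = 6.405 kWh
laptop: 37.4 W × 5.7 h × 7 d = 1,492 Wh = 1.492 kWh
Total energy = 7.05 + 1.411 + 0.4038 + 6.405 + 1.492 = 16.76 kWh
Cost = 16.76 kWh × $0.239 = $4.01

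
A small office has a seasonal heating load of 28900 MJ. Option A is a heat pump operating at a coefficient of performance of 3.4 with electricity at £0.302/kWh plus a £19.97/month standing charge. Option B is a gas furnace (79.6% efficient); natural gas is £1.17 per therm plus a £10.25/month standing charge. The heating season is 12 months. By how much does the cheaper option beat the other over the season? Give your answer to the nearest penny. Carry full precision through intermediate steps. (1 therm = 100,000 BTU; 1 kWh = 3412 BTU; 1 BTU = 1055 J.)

£427.12

Heat load = 28900 MJ = 28,900,000,000 J / 1055 = 27,393,365 BTU
Gas: input = 27,393,365 / 0.796 = 34,413,775 BTU = 344.1 therm → 344.1 × £1.17 = £402.64; + 12 × £10.25 standing = £525.64
Heat pump: 27,393,365 BTU / 3412 = 8,029 kWh heat; / 3.4 = 2,361 kWh in → × £0.302 = £713.12; + 12 × £19.97 standing = £952.76
Difference = |£525.64 − £952.76| = £427.12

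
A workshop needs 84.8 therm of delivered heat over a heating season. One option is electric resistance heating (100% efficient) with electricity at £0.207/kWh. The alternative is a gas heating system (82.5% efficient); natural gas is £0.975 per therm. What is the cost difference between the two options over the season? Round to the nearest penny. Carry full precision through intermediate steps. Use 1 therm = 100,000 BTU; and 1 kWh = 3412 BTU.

£414.25

Heat load = 84.8 therm × 100,000 = 8,480,000 BTU
Gas: input = 8,480,000 / 0.825 = 10,278,788 BTU = 102.8 therm → 102.8 × £0.975 = £100.22
Electric: 8,480,000 BTU / 3412 = 2,485 kWh → × £0.207 = £514.47
Difference = |£100.22 − £514.47| = £414.25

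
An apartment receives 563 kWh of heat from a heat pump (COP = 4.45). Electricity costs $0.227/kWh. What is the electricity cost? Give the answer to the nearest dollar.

Electrical input = 563 kWh / 4.45 = 126.5 kWh
Cost = 126.5 × $0.227/kWh = $28.72 ≈ $29

$29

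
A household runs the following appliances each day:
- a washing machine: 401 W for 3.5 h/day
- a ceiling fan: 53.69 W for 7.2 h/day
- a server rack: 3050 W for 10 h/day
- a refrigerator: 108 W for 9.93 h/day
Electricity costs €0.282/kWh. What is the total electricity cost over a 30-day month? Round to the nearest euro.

washing machine: 401 W × 3.5 h × 30 d = 42,105 Wh = 42.1 kWh
ceiling fan: 53.69 W × 7.2 h × 30 d = 11,597 Wh = 11.6 kWh
server rack: 3050 W × 10 h × 30 d = 915,000 Wh = 915 kWh
refrigerator: 108 W × 9.93 h × 30 d = 32,173 Wh = 32.17 kWh
Total energy = 42.1 + 11.6 + 915 + 32.17 = 1,001 kWh
Cost = 1,001 kWh × €0.282 = €282.25 ≈ €282

€282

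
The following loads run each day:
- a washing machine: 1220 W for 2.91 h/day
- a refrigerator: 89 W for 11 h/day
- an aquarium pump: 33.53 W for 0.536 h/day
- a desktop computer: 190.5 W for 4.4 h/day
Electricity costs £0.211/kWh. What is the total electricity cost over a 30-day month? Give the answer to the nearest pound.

£34

washing machine: 1220 W × 2.91 h × 30 d = 106,506 Wh = 106.5 kWh
refrigerator: 89 W × 11 h × 30 d = 29,370 Wh = 29.37 kWh
aquarium pump: 33.53 W × 0.536 h × 30 d = 539 Wh = 0.5392 kWh
desktop computer: 190.5 W × 4.4 h × 30 d = 25,146 Wh = 25.15 kWh
Total energy = 106.5 + 29.37 + 0.5392 + 25.15 = 161.6 kWh
Cost = 161.6 kWh × £0.211 = £34.09 ≈ £34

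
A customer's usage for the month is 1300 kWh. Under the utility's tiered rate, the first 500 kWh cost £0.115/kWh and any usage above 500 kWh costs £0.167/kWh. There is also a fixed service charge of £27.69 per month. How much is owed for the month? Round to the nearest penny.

£218.79

First 500 kWh × £0.115 = £57.50
Remaining 800 kWh × £0.167 = £133.60
Energy charge = £191.10; + service £27.69 = £218.79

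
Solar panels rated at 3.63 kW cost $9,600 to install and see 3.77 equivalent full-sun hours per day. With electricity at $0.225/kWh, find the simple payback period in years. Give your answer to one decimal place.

Daily generation = 3.63 kW × 3.77 h = 13.69 kWh
Annual generation = 13.69 × 365 = 4995.1 kWh
Annual savings = 4995.1 × $0.225 = $1,123.89
Payback = $9,600 / $1,123.89 = 8.54 years

8.5 years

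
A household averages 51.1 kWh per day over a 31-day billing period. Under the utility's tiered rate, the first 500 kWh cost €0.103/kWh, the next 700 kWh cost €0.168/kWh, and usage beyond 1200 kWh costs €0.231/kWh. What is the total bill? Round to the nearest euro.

€258

Usage = 51.1 kWh/day × 31 days = 1584.1 kWh
First 500 kWh × €0.103 = €51.50
Next 700 kWh × €0.168 = €117.60
Remaining 384.1 kWh × €0.231 = €88.73
Total = €257.83 ≈ €258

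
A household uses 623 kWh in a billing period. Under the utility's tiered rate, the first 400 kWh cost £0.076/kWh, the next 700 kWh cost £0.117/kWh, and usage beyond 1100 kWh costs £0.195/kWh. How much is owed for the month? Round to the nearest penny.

First 400 kWh × £0.076 = £30.40
Next 223 kWh × £0.117 = £26.09
Remaining tier: 0 kWh (not reached)
Total = £56.49

£56.49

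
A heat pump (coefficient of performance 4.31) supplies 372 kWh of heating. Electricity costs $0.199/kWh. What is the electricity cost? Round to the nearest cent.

Electrical input = 372 kWh / 4.31 = 86.31 kWh
Cost = 86.31 × $0.199/kWh = $17.18

$17.18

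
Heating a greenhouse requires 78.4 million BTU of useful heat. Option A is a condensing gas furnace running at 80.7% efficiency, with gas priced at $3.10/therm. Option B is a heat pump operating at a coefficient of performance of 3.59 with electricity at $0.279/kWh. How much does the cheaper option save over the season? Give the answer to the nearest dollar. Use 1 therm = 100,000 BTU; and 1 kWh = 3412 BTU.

$1226

Heat load = 78.4 × 10⁶ BTU = 78,400,000 BTU
Gas: input = 78,400,000 / 0.807 = 97,149,938 BTU = 971.5 therm → 971.5 × $3.10 = $3,011.65
Heat pump: 78,400,000 BTU / 3412 = 22,980 kWh heat; / 3.59 = 6,400 kWh in → × $0.279 = $1,785.73
Difference = |$3,011.65 − $1,785.73| = $1,225.91 ≈ $1226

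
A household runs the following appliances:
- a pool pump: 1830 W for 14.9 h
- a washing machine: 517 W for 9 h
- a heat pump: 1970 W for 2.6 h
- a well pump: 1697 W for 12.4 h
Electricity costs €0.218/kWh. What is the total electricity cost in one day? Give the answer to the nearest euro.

pool pump: 1830 W × 14.9 h = 27,267 Wh = 27.27 kWh
washing machine: 517 W × 9 h = 4,653 Wh = 4.653 kWh
heat pump: 1970 W × 2.6 h = 5,122 Wh = 5.122 kWh
well pump: 1697 W × 12.4 h = 21,043 Wh = 21.04 kWh
Total energy = 27.27 + 4.653 + 5.122 + 21.04 = 58.08 kWh
Cost = 58.08 kWh × €0.218 = €12.66 ≈ €13

€13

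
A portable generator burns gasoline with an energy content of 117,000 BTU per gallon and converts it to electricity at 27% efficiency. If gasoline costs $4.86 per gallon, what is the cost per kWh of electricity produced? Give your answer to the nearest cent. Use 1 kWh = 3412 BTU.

Electrical output per gallon = 117,000 BTU × 0.27 / 3412 BTU/kWh = 9.258 kWh
Cost per kWh = $4.86 / 9.258 kWh = $0.525

$0.52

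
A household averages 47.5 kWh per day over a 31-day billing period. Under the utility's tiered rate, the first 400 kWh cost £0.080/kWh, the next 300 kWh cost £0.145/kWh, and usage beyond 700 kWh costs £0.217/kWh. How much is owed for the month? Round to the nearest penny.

£243.13

Usage = 47.5 kWh/day × 31 days = 1472.5 kWh
First 400 kWh × £0.080 = £32.00
Next 300 kWh × £0.145 = £43.50
Remaining 772.5 kWh × £0.217 = £167.63
Total = £243.13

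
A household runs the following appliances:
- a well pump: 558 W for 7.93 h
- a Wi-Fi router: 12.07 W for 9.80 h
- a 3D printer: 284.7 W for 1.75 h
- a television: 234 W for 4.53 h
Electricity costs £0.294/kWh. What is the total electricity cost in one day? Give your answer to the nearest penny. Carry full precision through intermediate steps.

£1.79

well pump: 558 W × 7.93 h = 4,425 Wh = 4.425 kWh
Wi-Fi router: 12.07 W × 9.80 h = 118 Wh = 0.1183 kWh
3D printer: 284.7 W × 1.75 h = 498 Wh = 0.4982 kWh
television: 234 W × 4.53 h = 1,060 Wh = 1.06 kWh
Total energy = 4.425 + 0.1183 + 0.4982 + 1.06 = 6.101 kWh
Cost = 6.101 kWh × £0.294 = £1.79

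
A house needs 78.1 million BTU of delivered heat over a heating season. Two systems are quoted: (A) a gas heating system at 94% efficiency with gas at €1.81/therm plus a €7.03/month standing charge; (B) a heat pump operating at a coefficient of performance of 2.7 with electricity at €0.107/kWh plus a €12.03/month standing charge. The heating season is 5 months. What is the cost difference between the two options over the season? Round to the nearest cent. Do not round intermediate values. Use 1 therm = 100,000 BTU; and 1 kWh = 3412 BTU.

€571.73

Heat load = 78.1 × 10⁶ BTU = 78,100,000 BTU
Gas: input = 78,100,000 / 0.94 = 83,085,106 BTU = 830.9 therm → 830.9 × €1.81 = €1,503.84; + 5 × €7.03 standing = €1,538.99
Heat pump: 78,100,000 BTU / 3412 = 22,890 kWh heat; / 2.7 = 8,478 kWh in → × €0.107 = €907.11; + 5 × €12.03 standing = €967.26
Difference = |€1,538.99 − €967.26| = €571.73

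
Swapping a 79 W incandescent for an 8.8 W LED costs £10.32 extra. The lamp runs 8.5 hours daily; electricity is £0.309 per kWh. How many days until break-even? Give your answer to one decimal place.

Power saved = 79 − 8.8 = 70.2 W
Daily energy saved = 70.2 W × 8.5 h = 596.7 Wh = 0.5967 kWh
Daily savings = 0.5967 × £0.309 = £0.1844
Payback = £10.32 / £0.1844 per day = 55.97 days

56.0 days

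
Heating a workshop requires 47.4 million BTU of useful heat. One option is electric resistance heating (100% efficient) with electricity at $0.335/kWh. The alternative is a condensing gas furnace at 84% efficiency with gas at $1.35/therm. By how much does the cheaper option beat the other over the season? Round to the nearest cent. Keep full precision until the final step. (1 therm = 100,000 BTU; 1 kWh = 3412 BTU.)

$3892.08

Heat load = 47.4 × 10⁶ BTU = 47,400,000 BTU
Gas: input = 47,400,000 / 0.840 = 56,428,571 BTU = 564.3 therm → 564.3 × $1.35 = $761.79
Electric: 47,400,000 BTU / 3412 = 13,890 kWh → × $0.335 = $4,653.87
Difference = |$761.79 − $4,653.87| = $3,892.08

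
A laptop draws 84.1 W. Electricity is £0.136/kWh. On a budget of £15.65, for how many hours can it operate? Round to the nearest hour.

1368 h

Energy budget = £15.65 / £0.136 per kWh = 115.1 kWh = 115,074 Wh
Runtime = 115,074 Wh / 84.1 W = 1,368 h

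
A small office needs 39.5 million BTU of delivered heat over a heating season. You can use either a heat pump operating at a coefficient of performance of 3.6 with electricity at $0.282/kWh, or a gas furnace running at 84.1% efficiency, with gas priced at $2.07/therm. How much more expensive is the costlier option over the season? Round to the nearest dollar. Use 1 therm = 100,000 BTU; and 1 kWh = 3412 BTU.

$65

Heat load = 39.5 × 10⁶ BTU = 39,500,000 BTU
Gas: input = 39,500,000 / 0.841 = 46,967,895 BTU = 469.7 therm → 469.7 × $2.07 = $972.24
Heat pump: 39,500,000 BTU / 3412 = 11,580 kWh heat; / 3.6 = 3,216 kWh in → × $0.282 = $906.85
Difference = |$972.24 − $906.85| = $65.39 ≈ $65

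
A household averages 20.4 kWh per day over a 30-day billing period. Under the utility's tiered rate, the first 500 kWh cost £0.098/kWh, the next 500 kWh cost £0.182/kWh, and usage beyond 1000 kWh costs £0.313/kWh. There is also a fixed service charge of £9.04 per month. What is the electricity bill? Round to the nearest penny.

£78.42

Usage = 20.4 kWh/day × 30 days = 612 kWh
First 500 kWh × £0.098 = £49.00
Next 112 kWh × £0.182 = £20.38
Remaining tier: 0 kWh (not reached)
Energy charge = £69.38; + service £9.04 = £78.42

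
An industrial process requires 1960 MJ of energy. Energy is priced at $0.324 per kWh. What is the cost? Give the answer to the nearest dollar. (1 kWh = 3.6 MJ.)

$176

1960 MJ × (0.27778 kWh/MJ) = 544.4 kWh
Cost = 544.4 kWh × $0.324/kWh = $176.40 ≈ $176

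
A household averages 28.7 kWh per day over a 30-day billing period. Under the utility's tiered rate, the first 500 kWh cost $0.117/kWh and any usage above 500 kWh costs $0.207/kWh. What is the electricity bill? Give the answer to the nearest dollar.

Usage = 28.7 kWh/day × 30 days = 861 kWh
First 500 kWh × $0.117 = $58.50
Remaining 361 kWh × $0.207 = $74.73
Total = $133.23 ≈ $133

$133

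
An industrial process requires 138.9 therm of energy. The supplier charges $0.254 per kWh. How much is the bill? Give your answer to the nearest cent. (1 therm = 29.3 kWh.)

$1033.72

138.9 therm × (29.3 kWh/therm) = 4,070 kWh
Cost = 4,070 kWh × $0.254/kWh = $1,033.72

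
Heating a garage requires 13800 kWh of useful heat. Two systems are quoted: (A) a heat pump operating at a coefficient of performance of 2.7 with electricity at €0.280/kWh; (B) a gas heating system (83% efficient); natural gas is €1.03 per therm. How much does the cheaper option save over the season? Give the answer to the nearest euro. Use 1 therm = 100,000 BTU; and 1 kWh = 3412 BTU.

€847

Heat load = 13800 kWh × 3412 = 47,085,600 BTU
Gas: input = 47,085,600 / 0.83 = 56,729,639 BTU = 567.3 therm → 567.3 × €1.03 = €584.32
Heat pump: 47,085,600 BTU / 3412 = 13,800 kWh heat; / 2.7 = 5,111 kWh in → × €0.280 = €1,431.11
Difference = |€584.32 − €1,431.11| = €846.80 ≈ €847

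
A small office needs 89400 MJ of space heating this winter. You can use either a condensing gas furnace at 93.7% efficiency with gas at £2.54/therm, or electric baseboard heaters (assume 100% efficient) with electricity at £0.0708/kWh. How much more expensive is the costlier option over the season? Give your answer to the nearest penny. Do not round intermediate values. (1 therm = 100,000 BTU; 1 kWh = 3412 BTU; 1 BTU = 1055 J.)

Heat load = 89400 MJ = 89,400,000,000 J / 1055 = 84,739,336 BTU
Gas: input = 84,739,336 / 0.937 = 90,436,859 BTU = 904.4 therm → 904.4 × £2.54 = £2,297.10
Electric: 84,739,336 BTU / 3412 = 24,840 kWh → × £0.0708 = £1,758.37
Difference = |£2,297.10 − £1,758.37| = £538.73

£538.73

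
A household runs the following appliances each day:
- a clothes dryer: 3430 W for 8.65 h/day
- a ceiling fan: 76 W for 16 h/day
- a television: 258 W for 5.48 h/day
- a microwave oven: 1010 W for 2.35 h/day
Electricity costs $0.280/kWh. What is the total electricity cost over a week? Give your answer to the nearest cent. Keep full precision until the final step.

$67.96

clothes dryer: 3430 W × 8.65 h × 7 d = 207,686 Wh = 207.7 kWh
ceiling fan: 76 W × 16 h × 7 d = 8,512 Wh = 8.512 kWh
television: 258 W × 5.48 h × 7 d = 9,897 Wh = 9.897 kWh
microwave oven: 1010 W × 2.35 h × 7 d = 16,614 Wh = 16.61 kWh
Total energy = 207.7 + 8.512 + 9.897 + 16.61 = 242.7 kWh
Cost = 242.7 kWh × $0.280 = $67.96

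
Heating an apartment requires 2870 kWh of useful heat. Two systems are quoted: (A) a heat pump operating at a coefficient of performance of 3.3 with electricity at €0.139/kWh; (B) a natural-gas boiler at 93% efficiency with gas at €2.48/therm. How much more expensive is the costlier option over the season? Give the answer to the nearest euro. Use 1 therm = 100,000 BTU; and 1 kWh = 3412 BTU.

€140

Heat load = 2870 kWh × 3412 = 9,792,440 BTU
Gas: input = 9,792,440 / 0.93 = 10,529,505 BTU = 105.3 therm → 105.3 × €2.48 = €261.13
Heat pump: 9,792,440 BTU / 3412 = 2,870 kWh heat; / 3.3 = 869.7 kWh in → × €0.139 = €120.89
Difference = |€261.13 − €120.89| = €140.24 ≈ €140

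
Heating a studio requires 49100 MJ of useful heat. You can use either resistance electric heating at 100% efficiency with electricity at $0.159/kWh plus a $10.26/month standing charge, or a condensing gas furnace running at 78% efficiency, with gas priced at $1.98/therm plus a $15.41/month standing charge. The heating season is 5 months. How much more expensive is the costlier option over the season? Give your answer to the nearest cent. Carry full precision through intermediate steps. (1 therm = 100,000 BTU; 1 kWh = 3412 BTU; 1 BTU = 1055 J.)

$961.63

Heat load = 49100 MJ = 49,100,000,000 J / 1055 = 46,540,284 BTU
Gas: input = 46,540,284 / 0.78 = 59,667,031 BTU = 596.7 therm → 596.7 × $1.98 = $1,181.41; + 5 × $15.41 standing = $1,258.46
Electric: 46,540,284 BTU / 3412 = 13,640 kWh → × $0.159 = $2,168.79; + 5 × $10.26 standing = $2,220.09
Difference = |$1,258.46 − $2,220.09| = $961.63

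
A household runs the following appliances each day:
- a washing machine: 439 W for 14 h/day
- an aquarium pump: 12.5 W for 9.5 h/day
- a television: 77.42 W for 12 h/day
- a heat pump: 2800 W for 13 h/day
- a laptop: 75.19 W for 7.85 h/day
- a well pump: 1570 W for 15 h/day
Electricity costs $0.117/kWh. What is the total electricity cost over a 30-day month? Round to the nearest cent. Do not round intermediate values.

washing machine: 439 W × 14 h × 30 d = 184,380 Wh = 184.4 kWh
aquarium pump: 12.5 W × 9.5 h × 30 d = 3,562 Wh = 3.562 kWh
television: 77.42 W × 12 h × 30 d = 27,871 Wh = 27.87 kWh
heat pump: 2800 W × 13 h × 30 d = 1,092,000 Wh = 1,092 kWh
laptop: 75.19 W × 7.85 h × 30 d = 17,707 Wh = 17.71 kWh
well pump: 1570 W × 15 h × 30 d = 706,500 Wh = 706.5 kWh
Total energy = 184.4 + 3.562 + 27.87 + 1,092 + 17.71 + 706.5 = 2,032 kWh
Cost = 2,032 kWh × $0.117 = $237.75

$237.75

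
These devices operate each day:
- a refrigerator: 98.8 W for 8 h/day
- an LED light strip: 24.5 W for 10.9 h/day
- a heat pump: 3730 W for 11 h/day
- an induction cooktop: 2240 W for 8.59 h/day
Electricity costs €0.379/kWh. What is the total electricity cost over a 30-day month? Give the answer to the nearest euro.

€697

refrigerator: 98.8 W × 8 h × 30 d = 23,712 Wh = 23.71 kWh
LED light strip: 24.5 W × 10.9 h × 30 d = 8,012 Wh = 8.011 kWh
heat pump: 3730 W × 11 h × 30 d = 1,230,900 Wh = 1,231 kWh
induction cooktop: 2240 W × 8.59 h × 30 d = 577,248 Wh = 577.2 kWh
Total energy = 23.71 + 8.011 + 1,231 + 577.2 = 1,840 kWh
Cost = 1,840 kWh × €0.379 = €697.31 ≈ €697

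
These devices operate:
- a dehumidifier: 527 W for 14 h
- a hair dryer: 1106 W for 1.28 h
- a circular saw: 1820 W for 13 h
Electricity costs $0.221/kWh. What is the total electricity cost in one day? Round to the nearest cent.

dehumidifier: 527 W × 14 h = 7,378 Wh = 7.378 kWh
hair dryer: 1106 W × 1.28 h = 1,416 Wh = 1.416 kWh
circular saw: 1820 W × 13 h = 23,660 Wh = 23.66 kWh
Total energy = 7.378 + 1.416 + 23.66 = 32.45 kWh
Cost = 32.45 kWh × $0.221 = $7.17

$7.17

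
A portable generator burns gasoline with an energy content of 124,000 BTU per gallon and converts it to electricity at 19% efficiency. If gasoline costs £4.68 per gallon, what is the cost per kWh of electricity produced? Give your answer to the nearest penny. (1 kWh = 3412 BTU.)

Electrical output per gallon = 124,000 BTU × 0.19 / 3412 BTU/kWh = 6.905 kWh
Cost per kWh = £4.68 / 6.905 kWh = £0.678

£0.68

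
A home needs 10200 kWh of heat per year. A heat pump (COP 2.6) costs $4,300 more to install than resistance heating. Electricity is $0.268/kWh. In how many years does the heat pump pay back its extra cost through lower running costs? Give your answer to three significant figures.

2.56 years

Resistance: 10200 kWh × $0.268 = $2,733.60/yr
Heat pump: 10200 / 2.6 = 3923 kWh in → × $0.268 = $1,051.38/yr
Annual savings = $1,682.22
Payback = $4,300 / $1,682.22 = 2.56 years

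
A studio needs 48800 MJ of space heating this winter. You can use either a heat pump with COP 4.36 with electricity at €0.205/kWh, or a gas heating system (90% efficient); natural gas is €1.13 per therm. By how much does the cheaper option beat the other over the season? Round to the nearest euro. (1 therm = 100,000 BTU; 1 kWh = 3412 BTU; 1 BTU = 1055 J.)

Heat load = 48800 MJ = 48,800,000,000 J / 1055 = 46,255,924 BTU
Gas: input = 46,255,924 / 0.90 = 51,395,471 BTU = 514 therm → 514 × €1.13 = €580.77
Heat pump: 46,255,924 BTU / 3412 = 13,560 kWh heat; / 4.36 = 3,109 kWh in → × €0.205 = €637.42
Difference = |€580.77 − €637.42| = €56.65 ≈ €57

€57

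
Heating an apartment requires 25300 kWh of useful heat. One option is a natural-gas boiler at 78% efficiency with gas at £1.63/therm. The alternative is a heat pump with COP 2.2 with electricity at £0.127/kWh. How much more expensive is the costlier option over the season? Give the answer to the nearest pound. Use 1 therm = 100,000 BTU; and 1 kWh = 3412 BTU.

Heat load = 25300 kWh × 3412 = 86,323,600 BTU
Gas: input = 86,323,600 / 0.78 = 110,671,282 BTU = 1,107 therm → 1,107 × £1.63 = £1,803.94
Heat pump: 86,323,600 BTU / 3412 = 25,300 kWh heat; / 2.2 = 11,500 kWh in → × £0.127 = £1,460.50
Difference = |£1,803.94 − £1,460.50| = £343.44 ≈ £343

£343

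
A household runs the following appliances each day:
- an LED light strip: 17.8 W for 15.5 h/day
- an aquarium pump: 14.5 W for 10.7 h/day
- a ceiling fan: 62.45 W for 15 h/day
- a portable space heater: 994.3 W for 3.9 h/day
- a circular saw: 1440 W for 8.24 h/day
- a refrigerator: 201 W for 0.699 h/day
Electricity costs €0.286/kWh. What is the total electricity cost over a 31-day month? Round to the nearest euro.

LED light strip: 17.8 W × 15.5 h × 31 d = 8,553 Wh = 8.553 kWh
aquarium pump: 14.5 W × 10.7 h × 31 d = 4,810 Wh = 4.81 kWh
ceiling fan: 62.45 W × 15 h × 31 d = 29,039 Wh = 29.04 kWh
portable space heater: 994.3 W × 3.9 h × 31 d = 120,211 Wh = 120.2 kWh
circular saw: 1440 W × 8.24 h × 31 d = 367,834 Wh = 367.8 kWh
refrigerator: 201 W × 0.699 h × 31 d = 4,355 Wh = 4.355 kWh
Total energy = 8.553 + 4.81 + 29.04 + 120.2 + 367.8 + 4.355 = 534.8 kWh
Cost = 534.8 kWh × €0.286 = €152.95 ≈ €153

€153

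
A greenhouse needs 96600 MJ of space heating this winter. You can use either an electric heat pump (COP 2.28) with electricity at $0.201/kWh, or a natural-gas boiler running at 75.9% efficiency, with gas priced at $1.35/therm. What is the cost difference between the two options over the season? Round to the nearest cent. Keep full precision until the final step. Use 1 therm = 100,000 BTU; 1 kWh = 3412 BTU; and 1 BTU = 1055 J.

Heat load = 96600 MJ = 96,600,000,000 J / 1055 = 91,563,981 BTU
Gas: input = 91,563,981 / 0.759 = 120,637,656 BTU = 1,206 therm → 1,206 × $1.35 = $1,628.61
Heat pump: 91,563,981 BTU / 3412 = 26,840 kWh heat; / 2.28 = 11,770 kWh in → × $0.201 = $2,365.79
Difference = |$1,628.61 − $2,365.79| = $737.19

$737.19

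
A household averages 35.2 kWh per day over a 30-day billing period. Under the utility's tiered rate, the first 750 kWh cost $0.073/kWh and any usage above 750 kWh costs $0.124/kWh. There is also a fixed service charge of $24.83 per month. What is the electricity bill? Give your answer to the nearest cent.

Usage = 35.2 kWh/day × 30 days = 1056 kWh
First 750 kWh × $0.073 = $54.75
Remaining 306 kWh × $0.124 = $37.94
Energy charge = $92.69; + service $24.83 = $117.52

$117.52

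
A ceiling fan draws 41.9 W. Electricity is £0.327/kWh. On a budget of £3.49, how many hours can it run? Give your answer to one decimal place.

254.7 h

Energy budget = £3.49 / £0.327 per kWh = 10.67 kWh = 10,673 Wh
Runtime = 10,673 Wh / 41.9 W = 254.7 h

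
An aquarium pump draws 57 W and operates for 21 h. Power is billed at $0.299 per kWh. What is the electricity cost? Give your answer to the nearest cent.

$0.36

Energy = 57 W × 21 h = 1,197 Wh = 1.197 kWh
Cost = 1.197 kWh × $0.299/kWh = $0.36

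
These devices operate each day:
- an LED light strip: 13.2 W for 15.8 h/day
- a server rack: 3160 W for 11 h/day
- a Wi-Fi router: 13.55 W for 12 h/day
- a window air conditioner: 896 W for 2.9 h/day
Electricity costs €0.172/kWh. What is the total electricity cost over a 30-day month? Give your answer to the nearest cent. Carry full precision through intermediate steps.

LED light strip: 13.2 W × 15.8 h × 30 d = 6,257 Wh = 6.257 kWh
server rack: 3160 W × 11 h × 30 d = 1,042,800 Wh = 1,043 kWh
Wi-Fi router: 13.55 W × 12 h × 30 d = 4,878 Wh = 4.878 kWh
window air conditioner: 896 W × 2.9 h × 30 d = 77,952 Wh = 77.95 kWh
Total energy = 6.257 + 1,043 + 4.878 + 77.95 = 1,132 kWh
Cost = 1,132 kWh × €0.172 = €194.68

€194.68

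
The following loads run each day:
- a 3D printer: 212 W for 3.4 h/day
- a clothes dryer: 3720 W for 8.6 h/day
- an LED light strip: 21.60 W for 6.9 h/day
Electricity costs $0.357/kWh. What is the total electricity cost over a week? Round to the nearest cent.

$82.12

3D printer: 212 W × 3.4 h × 7 d = 5,046 Wh = 5.046 kWh
clothes dryer: 3720 W × 8.6 h × 7 d = 223,944 Wh = 223.9 kWh
LED light strip: 21.60 W × 6.9 h × 7 d = 1,043 Wh = 1.043 kWh
Total energy = 5.046 + 223.9 + 1.043 = 230 kWh
Cost = 230 kWh × $0.357 = $82.12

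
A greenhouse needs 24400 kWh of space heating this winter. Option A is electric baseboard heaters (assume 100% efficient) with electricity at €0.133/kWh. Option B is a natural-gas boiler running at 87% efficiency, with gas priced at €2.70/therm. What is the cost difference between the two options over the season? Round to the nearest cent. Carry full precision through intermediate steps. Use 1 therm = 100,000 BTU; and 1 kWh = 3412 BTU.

Heat load = 24400 kWh × 3412 = 83,252,800 BTU
Gas: input = 83,252,800 / 0.87 = 95,692,874 BTU = 956.9 therm → 956.9 × €2.70 = €2,583.71
Electric: 83,252,800 BTU / 3412 = 24,400 kWh → × €0.133 = €3,245.20
Difference = |€2,583.71 − €3,245.20| = €661.49

€661.49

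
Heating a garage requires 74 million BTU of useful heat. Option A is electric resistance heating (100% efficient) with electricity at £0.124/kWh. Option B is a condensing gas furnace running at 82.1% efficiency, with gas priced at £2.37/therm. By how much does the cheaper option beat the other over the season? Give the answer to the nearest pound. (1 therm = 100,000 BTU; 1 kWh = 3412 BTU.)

Heat load = 74 × 10⁶ BTU = 74,000,000 BTU
Gas: input = 74,000,000 / 0.821 = 90,133,983 BTU = 901.3 therm → 901.3 × £2.37 = £2,136.18
Electric: 74,000,000 BTU / 3412 = 21,690 kWh → × £0.124 = £2,689.33
Difference = |£2,136.18 − £2,689.33| = £553.16 ≈ £553

£553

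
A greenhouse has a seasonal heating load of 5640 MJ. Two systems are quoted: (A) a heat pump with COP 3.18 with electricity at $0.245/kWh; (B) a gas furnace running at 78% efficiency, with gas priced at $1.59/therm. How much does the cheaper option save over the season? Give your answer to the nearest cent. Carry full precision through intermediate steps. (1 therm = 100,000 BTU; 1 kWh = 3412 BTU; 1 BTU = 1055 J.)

$11.74

Heat load = 5640 MJ = 5,640,000,000 J / 1055 = 5,345,972 BTU
Gas: input = 5,345,972 / 0.78 = 6,853,810 BTU = 68.54 therm → 68.54 × $1.59 = $108.98
Heat pump: 5,345,972 BTU / 3412 = 1,567 kWh heat; / 3.18 = 492.7 kWh in → × $0.245 = $120.71
Difference = |$108.98 − $120.71| = $11.74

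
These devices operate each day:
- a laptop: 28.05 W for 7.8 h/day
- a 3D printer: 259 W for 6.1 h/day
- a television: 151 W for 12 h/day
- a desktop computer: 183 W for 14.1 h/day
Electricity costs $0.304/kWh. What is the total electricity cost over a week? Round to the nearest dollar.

laptop: 28.05 W × 7.8 h × 7 d = 1,532 Wh = 1.532 kWh
3D printer: 259 W × 6.1 h × 7 d = 11,059 Wh = 11.06 kWh
television: 151 W × 12 h × 7 d = 12,684 Wh = 12.68 kWh
desktop computer: 183 W × 14.1 h × 7 d = 18,062 Wh = 18.06 kWh
Total energy = 1.532 + 11.06 + 12.68 + 18.06 = 43.34 kWh
Cost = 43.34 kWh × $0.304 = $13.17 ≈ $13

$13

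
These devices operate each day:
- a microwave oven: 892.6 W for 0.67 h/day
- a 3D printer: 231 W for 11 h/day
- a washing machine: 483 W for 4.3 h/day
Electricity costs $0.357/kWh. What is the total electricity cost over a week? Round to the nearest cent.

microwave oven: 892.6 W × 0.67 h × 7 d = 4,186 Wh = 4.186 kWh
3D printer: 231 W × 11 h × 7 d = 17,787 Wh = 17.79 kWh
washing machine: 483 W × 4.3 h × 7 d = 14,538 Wh = 14.54 kWh
Total energy = 4.186 + 17.79 + 14.54 = 36.51 kWh
Cost = 36.51 kWh × $0.357 = $13.03

$13.03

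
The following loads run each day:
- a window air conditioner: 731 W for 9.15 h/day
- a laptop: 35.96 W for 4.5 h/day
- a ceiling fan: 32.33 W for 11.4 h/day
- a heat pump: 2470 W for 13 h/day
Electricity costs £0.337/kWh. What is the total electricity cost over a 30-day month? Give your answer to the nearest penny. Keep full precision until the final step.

window air conditioner: 731 W × 9.15 h × 30 d = 200,660 Wh = 200.7 kWh
laptop: 35.96 W × 4.5 h × 30 d = 4,855 Wh = 4.855 kWh
ceiling fan: 32.33 W × 11.4 h × 30 d = 11,057 Wh = 11.06 kWh
heat pump: 2470 W × 13 h × 30 d = 963,300 Wh = 963.3 kWh
Total energy = 200.7 + 4.855 + 11.06 + 963.3 = 1,180 kWh
Cost = 1,180 kWh × £0.337 = £397.62

£397.62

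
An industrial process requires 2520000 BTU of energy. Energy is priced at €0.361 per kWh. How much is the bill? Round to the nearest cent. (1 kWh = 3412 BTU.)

2520000 BTU × (0.00029308 kWh/BTU) = 738.6 kWh
Cost = 738.6 kWh × €0.361/kWh = €266.62

€266.62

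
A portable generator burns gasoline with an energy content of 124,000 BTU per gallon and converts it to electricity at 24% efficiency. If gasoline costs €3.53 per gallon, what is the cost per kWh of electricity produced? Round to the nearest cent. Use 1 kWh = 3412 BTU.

€0.40

Electrical output per gallon = 124,000 BTU × 0.24 / 3412 BTU/kWh = 8.722 kWh
Cost per kWh = €3.53 / 8.722 kWh = €0.405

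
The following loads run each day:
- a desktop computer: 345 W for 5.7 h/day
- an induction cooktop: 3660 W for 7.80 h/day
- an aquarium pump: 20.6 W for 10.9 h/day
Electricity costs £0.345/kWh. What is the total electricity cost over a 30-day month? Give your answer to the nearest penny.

desktop computer: 345 W × 5.7 h × 30 d = 58,995 Wh = 58.99 kWh
induction cooktop: 3660 W × 7.80 h × 30 d = 856,440 Wh = 856.4 kWh
aquarium pump: 20.6 W × 10.9 h × 30 d = 6,736 Wh = 6.736 kWh
Total energy = 58.99 + 856.4 + 6.736 = 922.2 kWh
Cost = 922.2 kWh × £0.345 = £318.15

£318.15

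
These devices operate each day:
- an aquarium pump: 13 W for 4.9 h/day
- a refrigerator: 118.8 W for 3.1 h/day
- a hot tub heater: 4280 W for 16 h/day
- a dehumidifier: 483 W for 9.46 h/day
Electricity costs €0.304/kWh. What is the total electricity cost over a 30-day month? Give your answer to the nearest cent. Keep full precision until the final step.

aquarium pump: 13 W × 4.9 h × 30 d = 1,911 Wh = 1.911 kWh
refrigerator: 118.8 W × 3.1 h × 30 d = 11,048 Wh = 11.05 kWh
hot tub heater: 4280 W × 16 h × 30 d = 2,054,400 Wh = 2,054 kWh
dehumidifier: 483 W × 9.46 h × 30 d = 137,075 Wh = 137.1 kWh
Total energy = 1.911 + 11.05 + 2,054 + 137.1 = 2,204 kWh
Cost = 2,204 kWh × €0.304 = €670.15

€670.15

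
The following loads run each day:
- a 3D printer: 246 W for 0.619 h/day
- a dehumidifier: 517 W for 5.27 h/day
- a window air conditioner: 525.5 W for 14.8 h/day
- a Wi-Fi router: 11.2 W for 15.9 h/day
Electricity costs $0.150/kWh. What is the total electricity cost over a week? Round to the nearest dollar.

$11

3D printer: 246 W × 0.619 h × 7 d = 1,066 Wh = 1.066 kWh
dehumidifier: 517 W × 5.27 h × 7 d = 19,072 Wh = 19.07 kWh
window air conditioner: 525.5 W × 14.8 h × 7 d = 54,442 Wh = 54.44 kWh
Wi-Fi router: 11.2 W × 15.9 h × 7 d = 1,247 Wh = 1.247 kWh
Total energy = 1.066 + 19.07 + 54.44 + 1.247 = 75.83 kWh
Cost = 75.83 kWh × $0.150 = $11.37 ≈ $11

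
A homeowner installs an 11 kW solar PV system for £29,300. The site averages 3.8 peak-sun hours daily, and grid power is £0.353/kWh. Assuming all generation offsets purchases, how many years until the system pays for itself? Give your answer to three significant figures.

Daily generation = 11 kW × 3.8 h = 41.8 kWh
Annual generation = 41.8 × 365 = 15257 kWh
Annual savings = 15257 × £0.353 = £5,385.72
Payback = £29,300 / £5,385.72 = 5.44 years

5.44 years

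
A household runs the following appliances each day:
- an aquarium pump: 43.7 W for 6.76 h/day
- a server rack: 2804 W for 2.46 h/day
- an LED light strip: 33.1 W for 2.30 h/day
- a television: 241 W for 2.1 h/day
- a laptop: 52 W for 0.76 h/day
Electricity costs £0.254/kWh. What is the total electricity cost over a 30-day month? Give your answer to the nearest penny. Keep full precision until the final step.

£59.55

aquarium pump: 43.7 W × 6.76 h × 30 d = 8,862 Wh = 8.862 kWh
server rack: 2804 W × 2.46 h × 30 d = 206,935 Wh = 206.9 kWh
LED light strip: 33.1 W × 2.30 h × 30 d = 2,284 Wh = 2.284 kWh
television: 241 W × 2.1 h × 30 d = 15,183 Wh = 15.18 kWh
laptop: 52 W × 0.76 h × 30 d = 1,186 Wh = 1.186 kWh
Total energy = 8.862 + 206.9 + 2.284 + 15.18 + 1.186 = 234.5 kWh
Cost = 234.5 kWh × £0.254 = £59.55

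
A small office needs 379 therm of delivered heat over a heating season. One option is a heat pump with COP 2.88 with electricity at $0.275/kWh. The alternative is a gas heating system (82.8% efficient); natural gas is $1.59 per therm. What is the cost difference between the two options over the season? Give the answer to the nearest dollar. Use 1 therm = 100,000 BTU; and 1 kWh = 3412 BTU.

Heat load = 379 therm × 100,000 = 37,900,000 BTU
Gas: input = 37,900,000 / 0.828 = 45,772,947 BTU = 457.7 therm → 457.7 × $1.59 = $727.79
Heat pump: 37,900,000 BTU / 3412 = 11,110 kWh heat; / 2.88 = 3,857 kWh in → × $0.275 = $1,060.65
Difference = |$727.79 − $1,060.65| = $332.86 ≈ $333

$333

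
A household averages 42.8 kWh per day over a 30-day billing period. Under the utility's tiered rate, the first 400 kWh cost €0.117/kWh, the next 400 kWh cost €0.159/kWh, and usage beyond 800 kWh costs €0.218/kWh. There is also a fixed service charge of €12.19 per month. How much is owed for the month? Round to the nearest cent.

€228.10

Usage = 42.8 kWh/day × 30 days = 1284 kWh
First 400 kWh × €0.117 = €46.80
Next 400 kWh × €0.159 = €63.60
Remaining 484 kWh × €0.218 = €105.51
Energy charge = €215.91; + service €12.19 = €228.10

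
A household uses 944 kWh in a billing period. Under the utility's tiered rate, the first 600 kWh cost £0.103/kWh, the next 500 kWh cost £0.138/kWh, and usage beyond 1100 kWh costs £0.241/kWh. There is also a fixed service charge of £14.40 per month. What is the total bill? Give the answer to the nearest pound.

First 600 kWh × £0.103 = £61.80
Next 344 kWh × £0.138 = £47.47
Remaining tier: 0 kWh (not reached)
Energy charge = £109.27; + service £14.40 = £123.67 ≈ £124

£124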